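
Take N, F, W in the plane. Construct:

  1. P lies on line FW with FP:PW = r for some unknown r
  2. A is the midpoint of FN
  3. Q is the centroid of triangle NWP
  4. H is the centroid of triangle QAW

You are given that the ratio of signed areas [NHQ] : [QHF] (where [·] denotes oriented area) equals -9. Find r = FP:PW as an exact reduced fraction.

Assign N = (0, 0), F = (1, 0), W = (0, 1) — the answer is frame-independent, so this choice is without loss of generality.
1. With FP:PW = r, write λ = r/(r+1) so P = F + λ·(W−F); P is affine-linear in λ
2. A is the midpoint of FN ⇒ A = (1/2, 0)
3. Q is the centroid of triangle NWP ⇒ Q is an affine combination of earlier points and hence also affine-linear in λ
4. H is the centroid of triangle QAW ⇒ H is an affine combination of earlier points and hence also affine-linear in λ
Every point depending on P is an affine combination of P and λ-independent points, so each such coordinate is linear in λ; the λ² term in each signed area is a multiple of (W−F)×(W−F) = 0, so 2·[NHQ] and 2·[QHF] are each linear in λ. Evaluating at λ=0 and λ=1:
  2·[NHQ] = 1/6·λ − 1/18,   2·[QHF] = 1/18·λ − 1/18
So [NHQ]:[QHF] = (1/6·λ − 1/18) / (1/18·λ − 1/18). Setting this equal to -9:
  1/6·λ − 1/18 = -9·(1/18·λ − 1/18)  ⇒  λ = 5/6
Then r = λ/(1−λ) = (5/6)/(1/6) = 5. Check: with r = 5, P = (1/6, 5/6) and [NHQ]:[QHF] = -9 as required.

r = 5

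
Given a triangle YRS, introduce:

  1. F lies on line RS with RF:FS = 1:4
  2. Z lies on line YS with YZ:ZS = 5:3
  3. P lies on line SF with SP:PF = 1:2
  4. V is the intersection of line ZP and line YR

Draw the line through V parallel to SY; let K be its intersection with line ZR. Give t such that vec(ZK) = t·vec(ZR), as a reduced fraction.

t = -20/13

Choose coordinates Y = (0, 0), R = (1, 0), S = (0, 1).
1. F lies on line RS with RF:FS = 1:4 ⇒ F = (4/5, 1/5)
2. Z lies on line YS with YZ:ZS = 5:3 ⇒ Z = (0, 5/8)
3. P lies on line SF with SP:PF = 1:2 ⇒ P = (4/15, 11/15)
4. V is the intersection of line ZP and line YR ⇒ V = (-20/13, 0)
through V parallel to SY: direction (0, -1); meets ZR at K = (-20/13, 165/104)
K = Z + t·(R−Z) with t = -20/13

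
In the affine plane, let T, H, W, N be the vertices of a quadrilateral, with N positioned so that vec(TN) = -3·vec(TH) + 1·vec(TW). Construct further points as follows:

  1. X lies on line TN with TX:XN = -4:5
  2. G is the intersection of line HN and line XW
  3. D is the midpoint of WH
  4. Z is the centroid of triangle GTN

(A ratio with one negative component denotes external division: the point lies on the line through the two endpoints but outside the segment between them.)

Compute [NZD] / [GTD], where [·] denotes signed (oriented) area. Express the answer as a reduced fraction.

Set T = (0, 0), H = (1, 0), W = (0, 1), N = (-3, 1); any affine frame gives the same invariant.
1. X lies on line TN with TX:XN = -4:5 ⇒ X = (12, -4)
2. G is the intersection of line HN and line XW ⇒ G = (9/2, -7/8)
3. D is the midpoint of WH ⇒ D = (1/2, 1/2)
4. Z is the centroid of triangle GTN ⇒ Z = (1/2, 1/24)
2·[NZD] = 77/48, 2·[GTD] = -43/16
[NZD]:[GTD] = 77/48:-43/16 = -77/129

[NZD]:[GTD] = -77/129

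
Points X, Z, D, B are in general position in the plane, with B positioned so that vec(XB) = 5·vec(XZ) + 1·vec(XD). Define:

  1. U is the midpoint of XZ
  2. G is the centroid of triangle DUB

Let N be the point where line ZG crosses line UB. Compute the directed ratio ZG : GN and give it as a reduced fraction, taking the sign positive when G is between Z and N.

Set X = (0, 0), Z = (1, 0), D = (0, 1), B = (5, 1); any affine frame gives the same invariant.
1. U is the midpoint of XZ ⇒ U = (1/2, 0)
2. G is the centroid of triangle DUB ⇒ G = (11/6, 2/3)
line ZG meets UB at N = (31/26, 2/13)
G = Z + t·(N−Z) with t = 13/3, so ZG:GN = 13/3:-10/3

ZG:GN = -13/10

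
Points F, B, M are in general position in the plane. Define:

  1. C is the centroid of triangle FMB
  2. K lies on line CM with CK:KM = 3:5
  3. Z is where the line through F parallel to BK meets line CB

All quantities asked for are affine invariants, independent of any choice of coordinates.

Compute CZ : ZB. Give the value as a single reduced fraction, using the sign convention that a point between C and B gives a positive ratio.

Set F = (0, 0), B = (1, 0), M = (0, 1); any affine frame gives the same invariant.
1. C is the centroid of triangle FMB ⇒ C = (1/3, 1/3)
2. K lies on line CM with CK:KM = 3:5 ⇒ K = (5/24, 7/12)
3. Z is where the line through F parallel to BK meets line CB ⇒ Z = (-19/9, 14/9)
Z = C + t·(B−C) with t = -11/3, so CZ:ZB = t:(1−t) = -11/3:14/3

CZ:ZB = -11/14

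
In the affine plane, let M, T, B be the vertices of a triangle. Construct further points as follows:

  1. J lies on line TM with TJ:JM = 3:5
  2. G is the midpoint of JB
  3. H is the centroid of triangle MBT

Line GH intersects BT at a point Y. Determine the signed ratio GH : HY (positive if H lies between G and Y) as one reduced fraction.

Set M = (0, 0), T = (1, 0), B = (0, 1); any affine frame gives the same invariant.
1. J lies on line TM with TJ:JM = 3:5 ⇒ J = (5/8, 0)
2. G is the midpoint of JB ⇒ G = (5/16, 1/2)
3. H is the centroid of triangle MBT ⇒ H = (1/3, 1/3)
line GH meets BT at Y = (2/7, 5/7)
H = G + t·(Y−G) with t = -7/9, so GH:HY = -7/9:16/9

GH:HY = -7/16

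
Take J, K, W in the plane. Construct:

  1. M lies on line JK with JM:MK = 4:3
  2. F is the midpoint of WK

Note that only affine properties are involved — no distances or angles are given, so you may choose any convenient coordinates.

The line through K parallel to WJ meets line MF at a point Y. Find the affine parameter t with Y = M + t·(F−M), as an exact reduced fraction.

Assign J = (0, 0), K = (1, 0), W = (0, 1) — the answer is frame-independent, so this choice is without loss of generality.
1. M lies on line JK with JM:MK = 4:3 ⇒ M = (4/7, 0)
2. F is the midpoint of WK ⇒ F = (1/2, 1/2)
through K parallel to WJ: direction (0, -1); meets MF at Y = (1, -3)
Y = M + t·(F−M) with t = -6

t = -6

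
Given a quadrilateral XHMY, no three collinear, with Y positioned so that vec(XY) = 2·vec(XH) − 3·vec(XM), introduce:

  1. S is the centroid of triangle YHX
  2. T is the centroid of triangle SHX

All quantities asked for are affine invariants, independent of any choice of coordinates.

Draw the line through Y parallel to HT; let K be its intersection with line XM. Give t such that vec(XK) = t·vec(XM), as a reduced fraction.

Set X = (0, 0), H = (1, 0), M = (0, 1), Y = (2, -3); any affine frame gives the same invariant.
1. S is the centroid of triangle YHX ⇒ S = (1, -1)
2. T is the centroid of triangle SHX ⇒ T = (2/3, -1/3)
through Y parallel to HT: direction (-1/3, -1/3); meets XM at K = (0, -5)
K = X + t·(M−X) with t = -5

t = -5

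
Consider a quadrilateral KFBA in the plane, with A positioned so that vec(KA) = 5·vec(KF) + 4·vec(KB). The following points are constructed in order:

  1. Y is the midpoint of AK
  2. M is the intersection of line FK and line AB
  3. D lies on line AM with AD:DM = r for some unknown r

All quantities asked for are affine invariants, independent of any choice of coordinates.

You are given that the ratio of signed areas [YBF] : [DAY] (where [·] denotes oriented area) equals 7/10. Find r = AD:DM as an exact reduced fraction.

Work in coordinates with K = (0, 0), F = (1, 0), B = (0, 1), A = (5, 4).
1. Y is the midpoint of AK ⇒ Y = (5/2, 2)
2. M is the intersection of line FK and line AB ⇒ M = (-5/3, 0)
3. With AD:DM = r, write λ = r/(r+1) so D = A + λ·(M−A); D is affine-linear in λ
Every point depending on D is an affine combination of D and λ-independent points, so each such coordinate is linear in λ; the λ² term in each signed area is a multiple of (M−A)×(M−A) = 0, so 2·[YBF] and 2·[DAY] are each linear in λ. Evaluating at λ=0 and λ=1:
  2·[YBF] = 7/2,   2·[DAY] = -10/3·λ
So [YBF]:[DAY] = (7/2) / (-10/3·λ). Setting this equal to 7/10:
  7/2 = 7/10·(-10/3·λ)  ⇒  λ = -3/2
Then r = λ/(1−λ) = (-3/2)/(5/2) = -3/5. Check: with r = -3/5, D = (15, 10) and [YBF]:[DAY] = 7/10 as required.

r = -3/5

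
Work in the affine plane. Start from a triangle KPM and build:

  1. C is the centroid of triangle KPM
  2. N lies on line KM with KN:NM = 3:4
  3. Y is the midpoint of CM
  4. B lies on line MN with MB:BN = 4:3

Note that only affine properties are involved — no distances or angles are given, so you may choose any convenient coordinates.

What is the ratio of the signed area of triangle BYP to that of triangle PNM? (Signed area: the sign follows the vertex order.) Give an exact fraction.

Set K = (0, 0), P = (1, 0), M = (0, 1); any affine frame gives the same invariant.
1. C is the centroid of triangle KPM ⇒ C = (1/3, 1/3)
2. N lies on line KM with KN:NM = 3:4 ⇒ N = (0, 3/7)
3. Y is the midpoint of CM ⇒ Y = (1/6, 2/3)
4. B lies on line MN with MB:BN = 4:3 ⇒ B = (0, 33/49)
2·[BYP] = -31/294, 2·[PNM] = -4/7
[BYP]:[PNM] = -31/294:-4/7 = 31/168

[BYP]:[PNM] = 31/168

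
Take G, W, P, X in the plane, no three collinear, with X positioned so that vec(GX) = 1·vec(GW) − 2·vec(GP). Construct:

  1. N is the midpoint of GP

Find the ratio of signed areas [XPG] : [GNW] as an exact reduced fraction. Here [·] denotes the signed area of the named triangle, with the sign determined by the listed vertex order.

Choose coordinates G = (0, 0), W = (1, 0), P = (0, 1), X = (1, -2).
1. N is the midpoint of GP ⇒ N = (0, 1/2)
2·[XPG] = 1, 2·[GNW] = -1/2
[XPG]:[GNW] = 1:-1/2 = -2

[XPG]:[GNW] = -2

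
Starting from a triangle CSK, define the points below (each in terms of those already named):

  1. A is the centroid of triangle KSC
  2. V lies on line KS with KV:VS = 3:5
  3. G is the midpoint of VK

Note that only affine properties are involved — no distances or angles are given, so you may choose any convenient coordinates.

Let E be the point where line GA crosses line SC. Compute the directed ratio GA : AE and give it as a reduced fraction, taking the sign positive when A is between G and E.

GA:AE = 23/16

Assign C = (0, 0), S = (1, 0), K = (0, 1) — the answer is frame-independent, so this choice is without loss of generality.
1. A is the centroid of triangle KSC ⇒ A = (1/3, 1/3)
2. V lies on line KS with KV:VS = 3:5 ⇒ V = (3/8, 5/8)
3. G is the midpoint of VK ⇒ G = (3/16, 13/16)
line GA meets SC at E = (10/23, 0)
A = G + t·(E−G) with t = 23/39, so GA:AE = 23/39:16/39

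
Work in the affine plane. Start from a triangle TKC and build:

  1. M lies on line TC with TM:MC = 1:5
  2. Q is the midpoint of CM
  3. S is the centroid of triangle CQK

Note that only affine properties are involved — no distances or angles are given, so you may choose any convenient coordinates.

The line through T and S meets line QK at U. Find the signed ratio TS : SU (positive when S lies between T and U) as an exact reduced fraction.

Set T = (0, 0), K = (1, 0), C = (0, 1); any affine frame gives the same invariant.
1. M lies on line TC with TM:MC = 1:5 ⇒ M = (0, 1/6)
2. Q is the midpoint of CM ⇒ Q = (0, 7/12)
3. S is the centroid of triangle CQK ⇒ S = (1/3, 19/36)
line TS meets QK at U = (7/26, 133/312)
S = T + t·(U−T) with t = 26/21, so TS:SU = 26/21:-5/21

TS:SU = -26/5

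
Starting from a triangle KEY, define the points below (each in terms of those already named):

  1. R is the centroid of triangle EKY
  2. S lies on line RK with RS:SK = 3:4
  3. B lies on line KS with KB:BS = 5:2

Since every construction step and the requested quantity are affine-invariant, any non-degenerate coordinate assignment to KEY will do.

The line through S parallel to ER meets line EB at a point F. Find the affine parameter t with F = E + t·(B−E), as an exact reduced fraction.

Choose coordinates K = (0, 0), E = (1, 0), Y = (0, 1).
1. R is the centroid of triangle EKY ⇒ R = (1/3, 1/3)
2. S lies on line RK with RS:SK = 3:4 ⇒ S = (4/21, 4/21)
3. B lies on line KS with KB:BS = 5:2 ⇒ B = (20/147, 20/147)
through S parallel to ER: direction (-2/3, 1/3); meets EB at F = (76/203, 20/203)
F = E + t·(B−E) with t = 21/29

t = 21/29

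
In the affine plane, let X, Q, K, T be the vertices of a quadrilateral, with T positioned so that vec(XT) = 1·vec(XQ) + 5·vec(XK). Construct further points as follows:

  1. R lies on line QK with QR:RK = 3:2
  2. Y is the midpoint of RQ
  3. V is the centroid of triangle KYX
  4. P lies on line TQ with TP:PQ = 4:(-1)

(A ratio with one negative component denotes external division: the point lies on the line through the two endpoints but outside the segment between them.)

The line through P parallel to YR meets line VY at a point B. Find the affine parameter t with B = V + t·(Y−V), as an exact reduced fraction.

t = -4

Work in coordinates with X = (0, 0), Q = (1, 0), K = (0, 1), T = (1, 5).
1. R lies on line QK with QR:RK = 3:2 ⇒ R = (2/5, 3/5)
2. Y is the midpoint of RQ ⇒ Y = (7/10, 3/10)
3. V is the centroid of triangle KYX ⇒ V = (7/30, 13/30)
4. P lies on line TQ with TP:PQ = 4:(-1) ⇒ P = (1, -5/3)
through P parallel to YR: direction (-3/10, 3/10); meets VY at B = (-49/30, 29/30)
B = V + t·(Y−V) with t = -4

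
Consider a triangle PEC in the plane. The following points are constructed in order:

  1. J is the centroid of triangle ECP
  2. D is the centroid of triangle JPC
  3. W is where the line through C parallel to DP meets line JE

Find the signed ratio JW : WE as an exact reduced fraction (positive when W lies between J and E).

JW:WE = -2/5

Assign P = (0, 0), E = (1, 0), C = (0, 1) — the answer is frame-independent, so this choice is without loss of generality.
1. J is the centroid of triangle ECP ⇒ J = (1/3, 1/3)
2. D is the centroid of triangle JPC ⇒ D = (1/9, 4/9)
3. W is where the line through C parallel to DP meets line JE ⇒ W = (-1/9, 5/9)
W = J + t·(E−J) with t = -2/3, so JW:WE = t:(1−t) = -2/3:5/3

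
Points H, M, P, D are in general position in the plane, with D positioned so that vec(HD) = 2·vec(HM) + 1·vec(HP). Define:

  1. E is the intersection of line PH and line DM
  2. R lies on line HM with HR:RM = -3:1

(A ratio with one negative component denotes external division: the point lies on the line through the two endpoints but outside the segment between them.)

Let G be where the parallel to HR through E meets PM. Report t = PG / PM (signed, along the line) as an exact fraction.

t = 2

Assign H = (0, 0), M = (1, 0), P = (0, 1), D = (2, 1) — the answer is frame-independent, so this choice is without loss of generality.
1. E is the intersection of line PH and line DM ⇒ E = (0, -1)
2. R lies on line HM with HR:RM = -3:1 ⇒ R = (3/2, 0)
through E parallel to HR: direction (3/2, 0); meets PM at G = (2, -1)
G = P + t·(M−P) with t = 2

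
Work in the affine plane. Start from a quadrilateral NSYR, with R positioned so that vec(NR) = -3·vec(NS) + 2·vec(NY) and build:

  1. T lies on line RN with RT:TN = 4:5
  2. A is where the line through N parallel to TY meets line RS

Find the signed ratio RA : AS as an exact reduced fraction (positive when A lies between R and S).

RA:AS = -27

Assign N = (0, 0), S = (1, 0), Y = (0, 1), R = (-3, 2) — the answer is frame-independent, so this choice is without loss of generality.
1. T lies on line RN with RT:TN = 4:5 ⇒ T = (-5/3, 10/9)
2. A is where the line through N parallel to TY meets line RS ⇒ A = (15/13, -1/13)
A = R + t·(S−R) with t = 27/26, so RA:AS = t:(1−t) = 27/26:-1/26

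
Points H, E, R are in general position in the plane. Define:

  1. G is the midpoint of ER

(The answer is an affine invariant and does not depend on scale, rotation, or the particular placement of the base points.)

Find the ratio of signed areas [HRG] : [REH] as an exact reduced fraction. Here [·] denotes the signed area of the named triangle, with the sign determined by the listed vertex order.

Work in coordinates with H = (0, 0), E = (1, 0), R = (0, 1).
1. G is the midpoint of ER ⇒ G = (1/2, 1/2)
2·[HRG] = -1/2, 2·[REH] = -1
[HRG]:[REH] = -1/2:-1 = 1/2

[HRG]:[REH] = 1/2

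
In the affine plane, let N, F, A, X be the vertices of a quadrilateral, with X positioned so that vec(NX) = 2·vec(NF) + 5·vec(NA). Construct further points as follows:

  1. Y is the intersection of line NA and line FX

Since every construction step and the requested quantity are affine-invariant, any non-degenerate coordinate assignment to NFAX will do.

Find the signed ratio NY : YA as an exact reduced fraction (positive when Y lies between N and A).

NY:YA = -5/6

Set N = (0, 0), F = (1, 0), A = (0, 1), X = (2, 5); any affine frame gives the same invariant.
1. Y is the intersection of line NA and line FX ⇒ Y = (0, -5)
Y = N + t·(A−N) with t = -5, so NY:YA = t:(1−t) = -5:6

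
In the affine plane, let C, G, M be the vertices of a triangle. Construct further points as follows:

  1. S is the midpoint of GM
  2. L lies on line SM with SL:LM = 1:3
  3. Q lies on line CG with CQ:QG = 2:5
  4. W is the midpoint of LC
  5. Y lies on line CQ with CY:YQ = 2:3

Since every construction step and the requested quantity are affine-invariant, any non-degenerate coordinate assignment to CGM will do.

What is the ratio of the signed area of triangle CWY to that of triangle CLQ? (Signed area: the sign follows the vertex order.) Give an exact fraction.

[CWY]:[CLQ] = 1/5

Choose coordinates C = (0, 0), G = (1, 0), M = (0, 1).
1. S is the midpoint of GM ⇒ S = (1/2, 1/2)
2. L lies on line SM with SL:LM = 1:3 ⇒ L = (3/8, 5/8)
3. Q lies on line CG with CQ:QG = 2:5 ⇒ Q = (2/7, 0)
4. W is the midpoint of LC ⇒ W = (3/16, 5/16)
5. Y lies on line CQ with CY:YQ = 2:3 ⇒ Y = (4/35, 0)
2·[CWY] = -1/28, 2·[CLQ] = -5/28
[CWY]:[CLQ] = -1/28:-5/28 = 1/5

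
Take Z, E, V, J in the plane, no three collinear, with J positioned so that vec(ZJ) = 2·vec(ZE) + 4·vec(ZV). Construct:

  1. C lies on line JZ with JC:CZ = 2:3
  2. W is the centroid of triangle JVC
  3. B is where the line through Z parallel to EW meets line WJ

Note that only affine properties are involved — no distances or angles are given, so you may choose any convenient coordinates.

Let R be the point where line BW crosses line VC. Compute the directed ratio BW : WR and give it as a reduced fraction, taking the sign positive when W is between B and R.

Work in coordinates with Z = (0, 0), E = (1, 0), V = (0, 1), J = (2, 4).
1. C lies on line JZ with JC:CZ = 2:3 ⇒ C = (6/5, 12/5)
2. W is the centroid of triangle JVC ⇒ W = (16/15, 37/15)
3. B is where the line through Z parallel to EW meets line WJ ⇒ B = (2/99, 74/99)
line BW meets VC at R = (3/5, 17/10)
W = B + t·(R−B) with t = 74/41, so BW:WR = 74/41:-33/41

BW:WR = -74/33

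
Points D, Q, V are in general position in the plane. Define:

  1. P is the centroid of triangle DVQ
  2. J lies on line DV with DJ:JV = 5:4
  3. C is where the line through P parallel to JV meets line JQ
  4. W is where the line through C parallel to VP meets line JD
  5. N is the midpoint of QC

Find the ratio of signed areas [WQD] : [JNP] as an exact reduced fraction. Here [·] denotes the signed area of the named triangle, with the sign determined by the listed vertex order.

[WQD]:[JNP] = 42

Set D = (0, 0), Q = (1, 0), V = (0, 1); any affine frame gives the same invariant.
1. P is the centroid of triangle DVQ ⇒ P = (1/3, 1/3)
2. J lies on line DV with DJ:JV = 5:4 ⇒ J = (0, 5/9)
3. C is where the line through P parallel to JV meets line JQ ⇒ C = (1/3, 10/27)
4. W is where the line through C parallel to VP meets line JD ⇒ W = (0, 28/27)
5. N is the midpoint of QC ⇒ N = (2/3, 5/27)
2·[WQD] = -28/27, 2·[JNP] = -2/81
[WQD]:[JNP] = -28/27:-2/81 = 42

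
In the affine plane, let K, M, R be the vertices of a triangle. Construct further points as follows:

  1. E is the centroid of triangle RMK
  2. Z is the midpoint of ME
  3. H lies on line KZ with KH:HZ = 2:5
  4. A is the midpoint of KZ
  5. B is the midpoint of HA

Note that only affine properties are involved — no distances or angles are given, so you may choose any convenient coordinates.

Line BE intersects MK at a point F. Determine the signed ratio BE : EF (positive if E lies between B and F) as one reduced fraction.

BE:EF = -45/56

Set K = (0, 0), M = (1, 0), R = (0, 1); any affine frame gives the same invariant.
1. E is the centroid of triangle RMK ⇒ E = (1/3, 1/3)
2. Z is the midpoint of ME ⇒ Z = (2/3, 1/6)
3. H lies on line KZ with KH:HZ = 2:5 ⇒ H = (4/21, 1/21)
4. A is the midpoint of KZ ⇒ A = (1/3, 1/12)
5. B is the midpoint of HA ⇒ B = (11/42, 11/168)
line BE meets MK at F = (11/45, 0)
E = B + t·(F−B) with t = -45/11, so BE:EF = -45/11:56/11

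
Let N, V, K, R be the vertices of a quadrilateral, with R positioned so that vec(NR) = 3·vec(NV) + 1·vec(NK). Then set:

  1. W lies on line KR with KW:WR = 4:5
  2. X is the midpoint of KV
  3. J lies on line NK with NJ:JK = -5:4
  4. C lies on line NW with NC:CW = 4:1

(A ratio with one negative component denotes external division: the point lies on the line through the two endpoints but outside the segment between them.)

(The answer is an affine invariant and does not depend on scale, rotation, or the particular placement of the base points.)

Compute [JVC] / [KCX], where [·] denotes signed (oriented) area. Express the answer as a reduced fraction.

[JVC]:[KCX] = -34/13

Work in coordinates with N = (0, 0), V = (1, 0), K = (0, 1), R = (3, 1).
1. W lies on line KR with KW:WR = 4:5 ⇒ W = (4/3, 1)
2. X is the midpoint of KV ⇒ X = (1/2, 1/2)
3. J lies on line NK with NJ:JK = -5:4 ⇒ J = (0, 5)
4. C lies on line NW with NC:CW = 4:1 ⇒ C = (16/15, 4/5)
2·[JVC] = 17/15, 2·[KCX] = -13/30
[JVC]:[KCX] = 17/15:-13/30 = -34/13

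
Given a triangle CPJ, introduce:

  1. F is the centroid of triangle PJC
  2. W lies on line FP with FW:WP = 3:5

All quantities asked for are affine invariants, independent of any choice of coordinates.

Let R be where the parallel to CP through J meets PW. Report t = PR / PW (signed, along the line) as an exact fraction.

t = 24/5

Work in coordinates with C = (0, 0), P = (1, 0), J = (0, 1).
1. F is the centroid of triangle PJC ⇒ F = (1/3, 1/3)
2. W lies on line FP with FW:WP = 3:5 ⇒ W = (7/12, 5/24)
through J parallel to CP: direction (1, 0); meets PW at R = (-1, 1)
R = P + t·(W−P) with t = 24/5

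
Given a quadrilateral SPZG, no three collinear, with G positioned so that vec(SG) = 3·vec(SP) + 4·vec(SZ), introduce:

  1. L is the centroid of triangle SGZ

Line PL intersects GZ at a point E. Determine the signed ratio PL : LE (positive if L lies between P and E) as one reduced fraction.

Set S = (0, 0), P = (1, 0), Z = (0, 1), G = (3, 4); any affine frame gives the same invariant.
1. L is the centroid of triangle SGZ ⇒ L = (1, 5/3)
line PL meets GZ at E = (1, 2)
L = P + t·(E−P) with t = 5/6, so PL:LE = 5/6:1/6

PL:LE = 5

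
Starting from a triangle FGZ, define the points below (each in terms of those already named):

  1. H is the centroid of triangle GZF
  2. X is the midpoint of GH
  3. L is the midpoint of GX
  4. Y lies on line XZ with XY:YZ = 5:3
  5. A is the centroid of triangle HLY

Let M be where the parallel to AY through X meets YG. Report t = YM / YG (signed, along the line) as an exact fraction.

t = 1/5

Assign F = (0, 0), G = (1, 0), Z = (0, 1) — the answer is frame-independent, so this choice is without loss of generality.
1. H is the centroid of triangle GZF ⇒ H = (1/3, 1/3)
2. X is the midpoint of GH ⇒ X = (2/3, 1/6)
3. L is the midpoint of GX ⇒ L = (5/6, 1/12)
4. Y lies on line XZ with XY:YZ = 5:3 ⇒ Y = (1/4, 11/16)
5. A is the centroid of triangle HLY ⇒ A = (17/36, 53/144)
through X parallel to AY: direction (-2/9, 23/72); meets YG at M = (2/5, 11/20)
M = Y + t·(G−Y) with t = 1/5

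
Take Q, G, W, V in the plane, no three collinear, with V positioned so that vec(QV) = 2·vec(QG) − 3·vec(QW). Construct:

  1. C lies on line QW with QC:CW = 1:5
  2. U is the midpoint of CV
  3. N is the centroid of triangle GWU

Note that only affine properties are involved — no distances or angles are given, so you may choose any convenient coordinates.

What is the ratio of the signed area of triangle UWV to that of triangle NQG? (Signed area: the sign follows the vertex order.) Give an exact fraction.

Work in coordinates with Q = (0, 0), G = (1, 0), W = (0, 1), V = (2, -3).
1. C lies on line QW with QC:CW = 1:5 ⇒ C = (0, 1/6)
2. U is the midpoint of CV ⇒ U = (1, -17/12)
3. N is the centroid of triangle GWU ⇒ N = (2/3, -5/36)
2·[UWV] = -5/6, 2·[NQG] = -5/36
[UWV]:[NQG] = -5/6:-5/36 = 6

[UWV]:[NQG] = 6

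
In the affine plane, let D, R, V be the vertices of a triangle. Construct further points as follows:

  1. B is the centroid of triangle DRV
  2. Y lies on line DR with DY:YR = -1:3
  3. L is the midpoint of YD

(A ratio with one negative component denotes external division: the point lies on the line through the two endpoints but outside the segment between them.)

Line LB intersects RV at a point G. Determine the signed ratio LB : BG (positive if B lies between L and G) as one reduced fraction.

Choose coordinates D = (0, 0), R = (1, 0), V = (0, 1).
1. B is the centroid of triangle DRV ⇒ B = (1/3, 1/3)
2. Y lies on line DR with DY:YR = -1:3 ⇒ Y = (-1/2, 0)
3. L is the midpoint of YD ⇒ L = (-1/4, 0)
line LB meets RV at G = (6/11, 5/11)
B = L + t·(G−L) with t = 11/15, so LB:BG = 11/15:4/15

LB:BG = 11/4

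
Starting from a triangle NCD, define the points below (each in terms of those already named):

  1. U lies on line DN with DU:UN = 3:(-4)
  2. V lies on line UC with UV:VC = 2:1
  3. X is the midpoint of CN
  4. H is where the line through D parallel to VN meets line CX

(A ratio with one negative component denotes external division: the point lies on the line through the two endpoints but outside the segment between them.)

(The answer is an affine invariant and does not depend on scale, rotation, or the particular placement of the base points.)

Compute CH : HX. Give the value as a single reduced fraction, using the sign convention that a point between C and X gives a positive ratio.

CH:HX = -3/2

Set N = (0, 0), C = (1, 0), D = (0, 1); any affine frame gives the same invariant.
1. U lies on line DN with DU:UN = 3:(-4) ⇒ U = (0, 4)
2. V lies on line UC with UV:VC = 2:1 ⇒ V = (2/3, 4/3)
3. X is the midpoint of CN ⇒ X = (1/2, 0)
4. H is where the line through D parallel to VN meets line CX ⇒ H = (-1/2, 0)
H = C + t·(X−C) with t = 3, so CH:HX = t:(1−t) = 3:-2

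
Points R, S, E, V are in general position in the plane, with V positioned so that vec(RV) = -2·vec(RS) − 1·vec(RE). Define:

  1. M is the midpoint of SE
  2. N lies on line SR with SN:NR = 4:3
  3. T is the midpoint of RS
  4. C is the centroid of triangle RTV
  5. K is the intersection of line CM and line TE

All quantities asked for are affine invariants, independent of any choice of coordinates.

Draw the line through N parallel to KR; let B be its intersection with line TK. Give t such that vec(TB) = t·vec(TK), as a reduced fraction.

t = 1/7

Work in coordinates with R = (0, 0), S = (1, 0), E = (0, 1), V = (-2, -1).
1. M is the midpoint of SE ⇒ M = (1/2, 1/2)
2. N lies on line SR with SN:NR = 4:3 ⇒ N = (3/7, 0)
3. T is the midpoint of RS ⇒ T = (1/2, 0)
4. C is the centroid of triangle RTV ⇒ C = (-1/2, -1/3)
5. K is the intersection of line CM and line TE ⇒ K = (11/34, 6/17)
through N parallel to KR: direction (-11/34, -6/17); meets TK at B = (113/238, 6/119)
B = T + t·(K−T) with t = 1/7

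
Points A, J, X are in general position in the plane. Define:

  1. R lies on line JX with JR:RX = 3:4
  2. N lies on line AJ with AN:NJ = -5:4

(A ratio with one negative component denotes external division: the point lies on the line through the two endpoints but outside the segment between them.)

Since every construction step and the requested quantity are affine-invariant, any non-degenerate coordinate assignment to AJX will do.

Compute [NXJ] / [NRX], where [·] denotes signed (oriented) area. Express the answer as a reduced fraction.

Assign A = (0, 0), J = (1, 0), X = (0, 1) — the answer is frame-independent, so this choice is without loss of generality.
1. R lies on line JX with JR:RX = 3:4 ⇒ R = (4/7, 3/7)
2. N lies on line AJ with AN:NJ = -5:4 ⇒ N = (5, 0)
2·[NXJ] = 4, 2·[NRX] = -16/7
[NXJ]:[NRX] = 4:-16/7 = -7/4

[NXJ]:[NRX] = -7/4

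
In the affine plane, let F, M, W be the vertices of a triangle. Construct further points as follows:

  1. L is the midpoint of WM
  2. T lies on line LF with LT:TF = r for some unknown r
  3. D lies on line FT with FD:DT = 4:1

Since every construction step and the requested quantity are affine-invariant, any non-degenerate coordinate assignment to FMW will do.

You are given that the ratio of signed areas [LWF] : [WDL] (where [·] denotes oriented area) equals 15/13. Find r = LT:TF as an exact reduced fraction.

r = 5

Assign F = (0, 0), M = (1, 0), W = (0, 1) — the answer is frame-independent, so this choice is without loss of generality.
1. L is the midpoint of WM ⇒ L = (1/2, 1/2)
2. With LT:TF = r, write λ = r/(r+1) so T = L + λ·(F−L); T is affine-linear in λ
3. D lies on line FT with FD:DT = 4:1 ⇒ D is an affine combination of earlier points and hence also affine-linear in λ
Every point depending on T is an affine combination of T and λ-independent points, so each such coordinate is linear in λ; the λ² term in each signed area is a multiple of (F−L)×(F−L) = 0, so 2·[LWF] and 2·[WDL] are each linear in λ. Evaluating at λ=0 and λ=1:
  2·[LWF] = 1/2,   2·[WDL] = 2/5·λ + 1/10
So [LWF]:[WDL] = (1/2) / (2/5·λ + 1/10). Setting this equal to 15/13:
  1/2 = 15/13·(2/5·λ + 1/10)  ⇒  λ = 5/6
Then r = λ/(1−λ) = (5/6)/(1/6) = 5. Check: with r = 5, T = (1/12, 1/12) and [LWF]:[WDL] = 15/13 as required.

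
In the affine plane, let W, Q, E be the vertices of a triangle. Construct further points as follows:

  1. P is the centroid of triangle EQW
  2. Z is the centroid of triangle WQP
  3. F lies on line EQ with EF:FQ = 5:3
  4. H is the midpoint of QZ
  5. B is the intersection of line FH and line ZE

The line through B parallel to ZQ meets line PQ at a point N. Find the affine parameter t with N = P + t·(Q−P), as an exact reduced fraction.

Choose coordinates W = (0, 0), Q = (1, 0), E = (0, 1).
1. P is the centroid of triangle EQW ⇒ P = (1/3, 1/3)
2. Z is the centroid of triangle WQP ⇒ Z = (4/9, 1/9)
3. F lies on line EQ with EF:FQ = 5:3 ⇒ F = (5/8, 3/8)
4. H is the midpoint of QZ ⇒ H = (13/18, 1/18)
5. B is the intersection of line FH and line ZE ⇒ B = (10/9, -11/9)
through B parallel to ZQ: direction (5/9, -1/9); meets PQ at N = (5, -2)
N = P + t·(Q−P) with t = 7

t = 7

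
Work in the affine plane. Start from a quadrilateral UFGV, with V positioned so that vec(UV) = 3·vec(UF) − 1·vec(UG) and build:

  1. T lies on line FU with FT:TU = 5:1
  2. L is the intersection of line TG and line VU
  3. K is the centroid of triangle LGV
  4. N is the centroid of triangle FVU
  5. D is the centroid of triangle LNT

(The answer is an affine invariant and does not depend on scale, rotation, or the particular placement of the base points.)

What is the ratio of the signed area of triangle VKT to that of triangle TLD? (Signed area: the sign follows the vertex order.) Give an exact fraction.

Assign U = (0, 0), F = (1, 0), G = (0, 1), V = (3, -1) — the answer is frame-independent, so this choice is without loss of generality.
1. T lies on line FU with FT:TU = 5:1 ⇒ T = (1/6, 0)
2. L is the intersection of line TG and line VU ⇒ L = (3/17, -1/17)
3. K is the centroid of triangle LGV ⇒ K = (18/17, -1/51)
4. N is the centroid of triangle FVU ⇒ N = (4/3, -1/3)
5. D is the centroid of triangle LNT ⇒ D = (19/34, -20/153)
2·[VKT] = 128/153, 2·[TLD] = 10/459
[VKT]:[TLD] = 128/153:10/459 = 192/5

[VKT]:[TLD] = 192/5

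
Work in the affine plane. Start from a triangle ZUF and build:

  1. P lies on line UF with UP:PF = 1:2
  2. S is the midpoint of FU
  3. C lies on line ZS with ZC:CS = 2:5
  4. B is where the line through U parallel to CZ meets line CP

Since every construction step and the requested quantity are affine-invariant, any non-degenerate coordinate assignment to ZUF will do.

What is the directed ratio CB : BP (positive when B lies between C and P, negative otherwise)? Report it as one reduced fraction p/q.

Work in coordinates with Z = (0, 0), U = (1, 0), F = (0, 1).
1. P lies on line UF with UP:PF = 1:2 ⇒ P = (2/3, 1/3)
2. S is the midpoint of FU ⇒ S = (1/2, 1/2)
3. C lies on line ZS with ZC:CS = 2:5 ⇒ C = (1/7, 1/7)
4. B is where the line through U parallel to CZ meets line CP ⇒ B = (12/7, 5/7)
B = C + t·(P−C) with t = 3, so CB:BP = t:(1−t) = 3:-2

CB:BP = -3/2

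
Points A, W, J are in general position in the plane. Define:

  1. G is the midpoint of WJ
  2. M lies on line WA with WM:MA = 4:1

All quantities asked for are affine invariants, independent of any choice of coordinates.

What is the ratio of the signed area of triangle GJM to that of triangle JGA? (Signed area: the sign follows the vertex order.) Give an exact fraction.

Work in coordinates with A = (0, 0), W = (1, 0), J = (0, 1).
1. G is the midpoint of WJ ⇒ G = (1/2, 1/2)
2. M lies on line WA with WM:MA = 4:1 ⇒ M = (1/5, 0)
2·[GJM] = 2/5, 2·[JGA] = -1/2
[GJM]:[JGA] = 2/5:-1/2 = -4/5

[GJM]:[JGA] = -4/5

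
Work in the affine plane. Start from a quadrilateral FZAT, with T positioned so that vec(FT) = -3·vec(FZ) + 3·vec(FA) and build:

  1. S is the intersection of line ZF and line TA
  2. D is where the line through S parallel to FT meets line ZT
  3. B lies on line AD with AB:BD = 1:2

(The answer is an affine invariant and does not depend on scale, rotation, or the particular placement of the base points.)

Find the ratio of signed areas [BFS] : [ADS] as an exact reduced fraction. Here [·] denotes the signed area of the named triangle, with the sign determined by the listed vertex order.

Choose coordinates F = (0, 0), Z = (1, 0), A = (0, 1), T = (-3, 3).
1. S is the intersection of line ZF and line TA ⇒ S = (3/2, 0)
2. D is where the line through S parallel to FT meets line ZT ⇒ D = (3, -3/2)
3. B lies on line AD with AB:BD = 1:2 ⇒ B = (1, 1/6)
2·[BFS] = 1/4, 2·[ADS] = 3/4
[BFS]:[ADS] = 1/4:3/4 = 1/3

[BFS]:[ADS] = 1/3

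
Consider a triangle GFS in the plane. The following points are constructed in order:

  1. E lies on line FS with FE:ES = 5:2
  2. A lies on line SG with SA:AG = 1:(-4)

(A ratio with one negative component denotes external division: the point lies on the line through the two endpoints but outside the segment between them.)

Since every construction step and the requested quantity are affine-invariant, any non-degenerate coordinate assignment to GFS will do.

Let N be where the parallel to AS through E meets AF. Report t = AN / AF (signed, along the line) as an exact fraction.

t = 2/7

Choose coordinates G = (0, 0), F = (1, 0), S = (0, 1).
1. E lies on line FS with FE:ES = 5:2 ⇒ E = (2/7, 5/7)
2. A lies on line SG with SA:AG = 1:(-4) ⇒ A = (0, 4/3)
through E parallel to AS: direction (0, -1/3); meets AF at N = (2/7, 20/21)
N = A + t·(F−A) with t = 2/7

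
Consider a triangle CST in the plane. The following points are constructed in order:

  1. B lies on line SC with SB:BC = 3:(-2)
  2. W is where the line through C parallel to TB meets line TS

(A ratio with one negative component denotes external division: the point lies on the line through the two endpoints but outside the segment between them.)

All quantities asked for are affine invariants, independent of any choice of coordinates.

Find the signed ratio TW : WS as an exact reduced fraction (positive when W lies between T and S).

TW:WS = 2

Set C = (0, 0), S = (1, 0), T = (0, 1); any affine frame gives the same invariant.
1. B lies on line SC with SB:BC = 3:(-2) ⇒ B = (-2, 0)
2. W is where the line through C parallel to TB meets line TS ⇒ W = (2/3, 1/3)
W = T + t·(S−T) with t = 2/3, so TW:WS = t:(1−t) = 2/3:1/3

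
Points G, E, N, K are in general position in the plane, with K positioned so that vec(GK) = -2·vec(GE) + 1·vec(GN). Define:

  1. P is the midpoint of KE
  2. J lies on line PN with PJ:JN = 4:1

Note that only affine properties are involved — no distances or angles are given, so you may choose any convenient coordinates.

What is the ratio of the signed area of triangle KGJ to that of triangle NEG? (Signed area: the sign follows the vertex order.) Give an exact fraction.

[KGJ]:[NEG] = -17/10

Work in coordinates with G = (0, 0), E = (1, 0), N = (0, 1), K = (-2, 1).
1. P is the midpoint of KE ⇒ P = (-1/2, 1/2)
2. J lies on line PN with PJ:JN = 4:1 ⇒ J = (-1/10, 9/10)
2·[KGJ] = 17/10, 2·[NEG] = -1
[KGJ]:[NEG] = 17/10:-1 = -17/10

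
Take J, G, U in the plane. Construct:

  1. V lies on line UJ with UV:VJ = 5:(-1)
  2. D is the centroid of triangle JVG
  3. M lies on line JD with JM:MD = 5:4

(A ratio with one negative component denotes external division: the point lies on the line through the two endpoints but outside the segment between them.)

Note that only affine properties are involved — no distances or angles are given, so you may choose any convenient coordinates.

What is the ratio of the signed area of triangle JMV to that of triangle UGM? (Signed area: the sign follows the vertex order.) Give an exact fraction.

Choose coordinates J = (0, 0), G = (1, 0), U = (0, 1).
1. V lies on line UJ with UV:VJ = 5:(-1) ⇒ V = (0, -1/4)
2. D is the centroid of triangle JVG ⇒ D = (1/3, -1/12)
3. M lies on line JD with JM:MD = 5:4 ⇒ M = (5/27, -5/108)
2·[JMV] = -5/108, 2·[UGM] = -31/36
[JMV]:[UGM] = -5/108:-31/36 = 5/93

[JMV]:[UGM] = 5/93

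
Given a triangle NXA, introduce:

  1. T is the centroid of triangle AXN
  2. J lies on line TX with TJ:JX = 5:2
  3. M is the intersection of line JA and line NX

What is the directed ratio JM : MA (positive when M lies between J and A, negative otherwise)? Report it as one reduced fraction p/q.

JM:MA = -2/21

Work in coordinates with N = (0, 0), X = (1, 0), A = (0, 1).
1. T is the centroid of triangle AXN ⇒ T = (1/3, 1/3)
2. J lies on line TX with TJ:JX = 5:2 ⇒ J = (17/21, 2/21)
3. M is the intersection of line JA and line NX ⇒ M = (17/19, 0)
M = J + t·(A−J) with t = -2/19, so JM:MA = t:(1−t) = -2/19:21/19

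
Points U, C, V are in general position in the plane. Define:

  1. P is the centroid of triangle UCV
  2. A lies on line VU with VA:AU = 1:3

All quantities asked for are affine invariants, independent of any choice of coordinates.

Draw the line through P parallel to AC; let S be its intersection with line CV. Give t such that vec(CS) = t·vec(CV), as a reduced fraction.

t = -2/3

Set U = (0, 0), C = (1, 0), V = (0, 1); any affine frame gives the same invariant.
1. P is the centroid of triangle UCV ⇒ P = (1/3, 1/3)
2. A lies on line VU with VA:AU = 1:3 ⇒ A = (0, 3/4)
through P parallel to AC: direction (1, -3/4); meets CV at S = (5/3, -2/3)
S = C + t·(V−C) with t = -2/3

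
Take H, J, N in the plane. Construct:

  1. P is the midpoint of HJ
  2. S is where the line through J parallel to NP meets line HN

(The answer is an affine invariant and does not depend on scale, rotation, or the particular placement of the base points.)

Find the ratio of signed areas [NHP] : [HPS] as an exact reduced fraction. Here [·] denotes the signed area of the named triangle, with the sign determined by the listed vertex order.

Choose coordinates H = (0, 0), J = (1, 0), N = (0, 1).
1. P is the midpoint of HJ ⇒ P = (1/2, 0)
2. S is where the line through J parallel to NP meets line HN ⇒ S = (0, 2)
2·[NHP] = 1/2, 2·[HPS] = 1
[NHP]:[HPS] = 1/2:1 = 1/2

[NHP]:[HPS] = 1/2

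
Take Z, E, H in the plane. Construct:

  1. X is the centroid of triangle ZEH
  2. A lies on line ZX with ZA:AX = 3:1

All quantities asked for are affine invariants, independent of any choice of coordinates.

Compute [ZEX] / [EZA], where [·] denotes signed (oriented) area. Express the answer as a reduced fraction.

Choose coordinates Z = (0, 0), E = (1, 0), H = (0, 1).
1. X is the centroid of triangle ZEH ⇒ X = (1/3, 1/3)
2. A lies on line ZX with ZA:AX = 3:1 ⇒ A = (1/4, 1/4)
2·[ZEX] = 1/3, 2·[EZA] = -1/4
[ZEX]:[EZA] = 1/3:-1/4 = -4/3

[ZEX]:[EZA] = -4/3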